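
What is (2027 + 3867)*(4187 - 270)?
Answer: 23086798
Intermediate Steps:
(2027 + 3867)*(4187 - 270) = 5894*3917 = 23086798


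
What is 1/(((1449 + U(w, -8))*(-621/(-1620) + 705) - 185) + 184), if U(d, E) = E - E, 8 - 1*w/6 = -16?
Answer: 20/20441989 ≈ 9.7838e-7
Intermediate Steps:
w = 144 (w = 48 - 6*(-16) = 48 + 96 = 144)
U(d, E) = 0
1/(((1449 + U(w, -8))*(-621/(-1620) + 705) - 185) + 184) = 1/(((1449 + 0)*(-621/(-1620) + 705) - 185) + 184) = 1/((1449*(-621*(-1/1620) + 705) - 185) + 184) = 1/((1449*(23/60 + 705) - 185) + 184) = 1/((1449*(42323/60) - 185) + 184) = 1/((20442009/20 - 185) + 184) = 1/(20438309/20 + 184) = 1/(20441989/20) = 20/20441989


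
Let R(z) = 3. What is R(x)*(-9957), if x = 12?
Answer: -29871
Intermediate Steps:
R(x)*(-9957) = 3*(-9957) = -29871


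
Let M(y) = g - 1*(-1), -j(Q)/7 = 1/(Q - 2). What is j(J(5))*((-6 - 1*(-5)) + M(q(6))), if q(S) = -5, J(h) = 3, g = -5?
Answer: 35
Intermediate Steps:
j(Q) = -7/(-2 + Q) (j(Q) = -7/(Q - 2) = -7/(-2 + Q))
M(y) = -4 (M(y) = -5 - 1*(-1) = -5 + 1 = -4)
j(J(5))*((-6 - 1*(-5)) + M(q(6))) = (-7/(-2 + 3))*((-6 - 1*(-5)) - 4) = (-7/1)*((-6 + 5) - 4) = (-7*1)*(-1 - 4) = -7*(-5) = 35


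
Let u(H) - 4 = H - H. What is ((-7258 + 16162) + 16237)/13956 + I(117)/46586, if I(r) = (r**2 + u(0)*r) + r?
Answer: 685213285/325077108 ≈ 2.1078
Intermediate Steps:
u(H) = 4 (u(H) = 4 + (H - H) = 4 + 0 = 4)
I(r) = r**2 + 5*r (I(r) = (r**2 + 4*r) + r = r**2 + 5*r)
((-7258 + 16162) + 16237)/13956 + I(117)/46586 = ((-7258 + 16162) + 16237)/13956 + (117*(5 + 117))/46586 = (8904 + 16237)*(1/13956) + (117*122)*(1/46586) = 25141*(1/13956) + 14274*(1/46586) = 25141/13956 + 7137/23293 = 685213285/325077108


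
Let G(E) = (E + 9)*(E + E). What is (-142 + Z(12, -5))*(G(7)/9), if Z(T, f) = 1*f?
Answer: -10976/3 ≈ -3658.7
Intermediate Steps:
Z(T, f) = f
G(E) = 2*E*(9 + E) (G(E) = (9 + E)*(2*E) = 2*E*(9 + E))
(-142 + Z(12, -5))*(G(7)/9) = (-142 - 5)*((2*7*(9 + 7))/9) = -147*2*7*16/9 = -32928/9 = -147*224/9 = -10976/3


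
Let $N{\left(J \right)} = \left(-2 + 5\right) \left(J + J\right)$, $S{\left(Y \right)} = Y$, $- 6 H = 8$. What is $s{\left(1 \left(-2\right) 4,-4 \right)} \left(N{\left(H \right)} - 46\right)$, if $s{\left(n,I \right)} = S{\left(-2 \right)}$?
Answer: $108$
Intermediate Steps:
$H = - \frac{4}{3}$ ($H = \left(- \frac{1}{6}\right) 8 = - \frac{4}{3} \approx -1.3333$)
$s{\left(n,I \right)} = -2$
$N{\left(J \right)} = 6 J$ ($N{\left(J \right)} = 3 \cdot 2 J = 6 J$)
$s{\left(1 \left(-2\right) 4,-4 \right)} \left(N{\left(H \right)} - 46\right) = - 2 \left(6 \left(- \frac{4}{3}\right) - 46\right) = - 2 \left(-8 - 46\right) = \left(-2\right) \left(-54\right) = 108$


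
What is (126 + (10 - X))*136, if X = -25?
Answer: 21896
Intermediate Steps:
(126 + (10 - X))*136 = (126 + (10 - 1*(-25)))*136 = (126 + (10 + 25))*136 = (126 + 35)*136 = 161*136 = 21896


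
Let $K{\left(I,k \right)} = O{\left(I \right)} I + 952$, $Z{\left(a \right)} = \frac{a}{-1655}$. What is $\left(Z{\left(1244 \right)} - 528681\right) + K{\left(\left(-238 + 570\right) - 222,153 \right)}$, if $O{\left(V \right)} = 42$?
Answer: $- \frac{865746639}{1655} \approx -5.2311 \cdot 10^{5}$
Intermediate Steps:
$Z{\left(a \right)} = - \frac{a}{1655}$ ($Z{\left(a \right)} = a \left(- \frac{1}{1655}\right) = - \frac{a}{1655}$)
$K{\left(I,k \right)} = 952 + 42 I$ ($K{\left(I,k \right)} = 42 I + 952 = 952 + 42 I$)
$\left(Z{\left(1244 \right)} - 528681\right) + K{\left(\left(-238 + 570\right) - 222,153 \right)} = \left(\left(- \frac{1}{1655}\right) 1244 - 528681\right) + \left(952 + 42 \left(\left(-238 + 570\right) - 222\right)\right) = \left(- \frac{1244}{1655} - 528681\right) + \left(952 + 42 \left(332 - 222\right)\right) = - \frac{874968299}{1655} + \left(952 + 42 \cdot 110\right) = - \frac{874968299}{1655} + \left(952 + 4620\right) = - \frac{874968299}{1655} + 5572 = - \frac{865746639}{1655}$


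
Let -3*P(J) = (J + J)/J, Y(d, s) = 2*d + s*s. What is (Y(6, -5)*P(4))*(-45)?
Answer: 1110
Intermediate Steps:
Y(d, s) = s² + 2*d (Y(d, s) = 2*d + s² = s² + 2*d)
P(J) = -⅔ (P(J) = -(J + J)/(3*J) = -2*J/(3*J) = -⅓*2 = -⅔)
(Y(6, -5)*P(4))*(-45) = (((-5)² + 2*6)*(-⅔))*(-45) = ((25 + 12)*(-⅔))*(-45) = (37*(-⅔))*(-45) = -74/3*(-45) = 1110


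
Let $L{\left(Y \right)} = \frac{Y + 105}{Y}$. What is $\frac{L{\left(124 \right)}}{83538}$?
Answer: $\frac{229}{10358712} \approx 2.2107 \cdot 10^{-5}$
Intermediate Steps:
$L{\left(Y \right)} = \frac{105 + Y}{Y}$
$\frac{L{\left(124 \right)}}{83538} = \frac{\frac{1}{124} \left(105 + 124\right)}{83538} = \frac{1}{124} \cdot 229 \cdot \frac{1}{83538} = \frac{229}{124} \cdot \frac{1}{83538} = \frac{229}{10358712}$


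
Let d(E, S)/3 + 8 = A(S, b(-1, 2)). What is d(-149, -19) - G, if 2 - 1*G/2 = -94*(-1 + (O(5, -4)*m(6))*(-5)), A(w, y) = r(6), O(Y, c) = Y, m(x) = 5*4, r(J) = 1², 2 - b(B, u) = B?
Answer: 94163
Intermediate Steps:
b(B, u) = 2 - B
r(J) = 1
m(x) = 20
A(w, y) = 1
d(E, S) = -21 (d(E, S) = -24 + 3*1 = -24 + 3 = -21)
G = -94184 (G = 4 - (-188)*(-1 + (5*20)*(-5)) = 4 - (-188)*(-1 + 100*(-5)) = 4 - (-188)*(-1 - 500) = 4 - (-188)*(-501) = 4 - 2*47094 = 4 - 94188 = -94184)
d(-149, -19) - G = -21 - 1*(-94184) = -21 + 94184 = 94163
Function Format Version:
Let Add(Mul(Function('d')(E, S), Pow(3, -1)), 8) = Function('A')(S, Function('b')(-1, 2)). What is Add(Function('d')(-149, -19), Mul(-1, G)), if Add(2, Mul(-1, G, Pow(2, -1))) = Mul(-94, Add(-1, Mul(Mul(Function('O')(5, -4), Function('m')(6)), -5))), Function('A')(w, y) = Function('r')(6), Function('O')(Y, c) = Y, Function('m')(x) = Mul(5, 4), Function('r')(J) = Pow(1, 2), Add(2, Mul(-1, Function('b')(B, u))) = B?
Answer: 94163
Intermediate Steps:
Function('b')(B, u) = Add(2, Mul(-1, B))
Function('r')(J) = 1
Function('m')(x) = 20
Function('A')(w, y) = 1
Function('d')(E, S) = -21 (Function('d')(E, S) = Add(-24, Mul(3, 1)) = Add(-24, 3) = -21)
G = -94184 (G = Add(4, Mul(-2, Mul(-94, Add(-1, Mul(Mul(5, 20), -5))))) = Add(4, Mul(-2, Mul(-94, Add(-1, Mul(100, -5))))) = Add(4, Mul(-2, Mul(-94, Add(-1, -500)))) = Add(4, Mul(-2, Mul(-94, -501))) = Add(4, Mul(-2, 47094)) = Add(4, -94188) = -94184)
Add(Function('d')(-149, -19), Mul(-1, G)) = Add(-21, Mul(-1, -94184)) = Add(-21, 94184) = 94163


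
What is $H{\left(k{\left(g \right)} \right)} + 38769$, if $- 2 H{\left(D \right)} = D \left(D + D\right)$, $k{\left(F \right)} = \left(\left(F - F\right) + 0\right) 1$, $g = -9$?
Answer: $38769$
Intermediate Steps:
$k{\left(F \right)} = 0$ ($k{\left(F \right)} = \left(0 + 0\right) 1 = 0 \cdot 1 = 0$)
$H{\left(D \right)} = - D^{2}$ ($H{\left(D \right)} = - \frac{D \left(D + D\right)}{2} = - \frac{D 2 D}{2} = - \frac{2 D^{2}}{2} = - D^{2}$)
$H{\left(k{\left(g \right)} \right)} + 38769 = - 0^{2} + 38769 = \left(-1\right) 0 + 38769 = 0 + 38769 = 38769$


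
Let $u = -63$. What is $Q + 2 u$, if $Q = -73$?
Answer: $-199$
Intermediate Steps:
$Q + 2 u = -73 + 2 \left(-63\right) = -73 - 126 = -199$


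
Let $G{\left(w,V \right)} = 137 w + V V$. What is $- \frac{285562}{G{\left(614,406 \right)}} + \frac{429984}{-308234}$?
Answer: $- \frac{48766538561}{19184021809} \approx -2.542$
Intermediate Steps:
$G{\left(w,V \right)} = V^{2} + 137 w$ ($G{\left(w,V \right)} = 137 w + V^{2} = V^{2} + 137 w$)
$- \frac{285562}{G{\left(614,406 \right)}} + \frac{429984}{-308234} = - \frac{285562}{406^{2} + 137 \cdot 614} + \frac{429984}{-308234} = - \frac{285562}{164836 + 84118} + 429984 \left(- \frac{1}{308234}\right) = - \frac{285562}{248954} - \frac{214992}{154117} = \left(-285562\right) \frac{1}{248954} - \frac{214992}{154117} = - \frac{142781}{124477} - \frac{214992}{154117} = - \frac{48766538561}{19184021809}$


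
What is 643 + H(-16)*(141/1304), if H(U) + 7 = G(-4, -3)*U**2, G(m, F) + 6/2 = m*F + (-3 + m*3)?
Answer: 620909/1304 ≈ 476.16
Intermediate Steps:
G(m, F) = -6 + 3*m + F*m (G(m, F) = -3 + (m*F + (-3 + m*3)) = -3 + (F*m + (-3 + 3*m)) = -3 + (-3 + 3*m + F*m) = -6 + 3*m + F*m)
H(U) = -7 - 6*U**2 (H(U) = -7 + (-6 + 3*(-4) - 3*(-4))*U**2 = -7 + (-6 - 12 + 12)*U**2 = -7 - 6*U**2)
643 + H(-16)*(141/1304) = 643 + (-7 - 6*(-16)**2)*(141/1304) = 643 + (-7 - 6*256)*(141*(1/1304)) = 643 + (-7 - 1536)*(141/1304) = 643 - 1543*141/1304 = 643 - 217563/1304 = 620909/1304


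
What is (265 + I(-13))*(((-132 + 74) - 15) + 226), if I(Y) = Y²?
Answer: 66402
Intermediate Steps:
(265 + I(-13))*(((-132 + 74) - 15) + 226) = (265 + (-13)²)*(((-132 + 74) - 15) + 226) = (265 + 169)*((-58 - 15) + 226) = 434*(-73 + 226) = 434*153 = 66402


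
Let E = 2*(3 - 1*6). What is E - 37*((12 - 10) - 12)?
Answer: 364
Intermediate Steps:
E = -6 (E = 2*(3 - 6) = 2*(-3) = -6)
E - 37*((12 - 10) - 12) = -6 - 37*((12 - 10) - 12) = -6 - 37*(2 - 12) = -6 - 37*(-10) = -6 + 370 = 364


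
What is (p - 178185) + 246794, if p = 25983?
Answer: 94592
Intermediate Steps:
(p - 178185) + 246794 = (25983 - 178185) + 246794 = -152202 + 246794 = 94592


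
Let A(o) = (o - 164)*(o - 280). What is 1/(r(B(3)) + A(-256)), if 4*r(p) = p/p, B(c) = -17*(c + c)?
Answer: 4/900481 ≈ 4.4421e-6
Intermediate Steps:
B(c) = -34*c
r(p) = ¼ (r(p) = (p/p)/4 = (¼)*1 = ¼)
A(o) = (-280 + o)*(-164 + o) (A(o) = (-164 + o)*(-280 + o) = (-280 + o)*(-164 + o))
1/(r(B(3)) + A(-256)) = 1/(¼ + (45920 + (-256)² - 444*(-256))) = 1/(¼ + (45920 + 65536 + 113664)) = 1/(¼ + 225120) = 1/(900481/4) = 4/900481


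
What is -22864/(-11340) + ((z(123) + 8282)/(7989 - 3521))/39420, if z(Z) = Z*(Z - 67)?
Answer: 3728866133/1849349880 ≈ 2.0163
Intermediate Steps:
z(Z) = Z*(-67 + Z)
-22864/(-11340) + ((z(123) + 8282)/(7989 - 3521))/39420 = -22864/(-11340) + ((123*(-67 + 123) + 8282)/(7989 - 3521))/39420 = -22864*(-1/11340) + ((123*56 + 8282)/4468)*(1/39420) = 5716/2835 + ((6888 + 8282)*(1/4468))*(1/39420) = 5716/2835 + (15170*(1/4468))*(1/39420) = 5716/2835 + (7585/2234)*(1/39420) = 5716/2835 + 1517/17612856 = 3728866133/1849349880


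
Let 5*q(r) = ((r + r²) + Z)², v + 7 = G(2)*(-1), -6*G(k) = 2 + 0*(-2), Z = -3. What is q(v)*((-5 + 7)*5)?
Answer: 195938/81 ≈ 2419.0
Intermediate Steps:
G(k) = -⅓ (G(k) = -(2 + 0*(-2))/6 = -(2 + 0)/6 = -⅙*2 = -⅓)
v = -20/3 (v = -7 - ⅓*(-1) = -7 + ⅓ = -20/3 ≈ -6.6667)
q(r) = (-3 + r + r²)²/5 (q(r) = ((r + r²) - 3)²/5 = (-3 + r + r²)²/5)
q(v)*((-5 + 7)*5) = ((-3 - 20/3 + (-20/3)²)²/5)*((-5 + 7)*5) = ((-3 - 20/3 + 400/9)²/5)*(2*5) = ((313/9)²/5)*10 = ((⅕)*(97969/81))*10 = (97969/405)*10 = 195938/81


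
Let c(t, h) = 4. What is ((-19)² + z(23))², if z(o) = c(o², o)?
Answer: 133225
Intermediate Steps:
z(o) = 4
((-19)² + z(23))² = ((-19)² + 4)² = (361 + 4)² = 365² = 133225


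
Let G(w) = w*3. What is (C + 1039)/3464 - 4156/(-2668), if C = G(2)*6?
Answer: 4316121/2310488 ≈ 1.8681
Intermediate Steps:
G(w) = 3*w
C = 36 (C = (3*2)*6 = 6*6 = 36)
(C + 1039)/3464 - 4156/(-2668) = (36 + 1039)/3464 - 4156/(-2668) = 1075*(1/3464) - 4156*(-1/2668) = 1075/3464 + 1039/667 = 4316121/2310488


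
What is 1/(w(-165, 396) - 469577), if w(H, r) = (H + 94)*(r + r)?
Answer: -1/525809 ≈ -1.9018e-6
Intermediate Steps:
w(H, r) = 2*r*(94 + H) (w(H, r) = (94 + H)*(2*r) = 2*r*(94 + H))
1/(w(-165, 396) - 469577) = 1/(2*396*(94 - 165) - 469577) = 1/(2*396*(-71) - 469577) = 1/(-56232 - 469577) = 1/(-525809) = -1/525809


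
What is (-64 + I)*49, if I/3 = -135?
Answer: -22981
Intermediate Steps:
I = -405 (I = 3*(-135) = -405)
(-64 + I)*49 = (-64 - 405)*49 = -469*49 = -22981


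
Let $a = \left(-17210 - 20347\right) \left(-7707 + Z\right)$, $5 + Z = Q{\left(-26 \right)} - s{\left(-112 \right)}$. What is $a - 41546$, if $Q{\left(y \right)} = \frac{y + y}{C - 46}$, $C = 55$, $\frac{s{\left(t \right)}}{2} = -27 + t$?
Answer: $279374188$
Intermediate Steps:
$s{\left(t \right)} = -54 + 2 t$ ($s{\left(t \right)} = 2 \left(-27 + t\right) = -54 + 2 t$)
$Q{\left(y \right)} = \frac{2 y}{9}$ ($Q{\left(y \right)} = \frac{y + y}{55 - 46} = \frac{2 y}{9}$)
$Z = \frac{2405}{9}$ ($Z = -5 + \left(\frac{2}{9} \left(-26\right) - \left(-54 + 2 \left(-112\right)\right)\right) = -5 - - \frac{2450}{9} = -5 + \left(- \frac{52}{9} + 278\right) = -5 + \frac{2450}{9} = \frac{2405}{9} \approx 267.22$)
$a = 279415734$ ($a = \left(-17210 - 20347\right) \left(-7707 + \frac{2405}{9}\right) = \left(-37557\right) \left(- \frac{66958}{9}\right) = 279415734$)
$a - 41546 = 279415734 - 41546 = 279374188$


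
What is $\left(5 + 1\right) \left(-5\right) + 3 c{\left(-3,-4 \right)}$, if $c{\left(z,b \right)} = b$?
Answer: $-42$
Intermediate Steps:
$\left(5 + 1\right) \left(-5\right) + 3 c{\left(-3,-4 \right)} = \left(5 + 1\right) \left(-5\right) + 3 \left(-4\right) = 6 \left(-5\right) - 12 = -30 - 12 = -42$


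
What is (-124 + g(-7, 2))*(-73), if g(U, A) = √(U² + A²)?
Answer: 9052 - 73*√53 ≈ 8520.5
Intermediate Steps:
g(U, A) = √(A² + U²)
(-124 + g(-7, 2))*(-73) = (-124 + √(2² + (-7)²))*(-73) = (-124 + √(4 + 49))*(-73) = (-124 + √53)*(-73) = 9052 - 73*√53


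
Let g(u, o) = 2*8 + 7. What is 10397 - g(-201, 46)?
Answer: 10374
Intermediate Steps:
g(u, o) = 23 (g(u, o) = 16 + 7 = 23)
10397 - g(-201, 46) = 10397 - 1*23 = 10397 - 23 = 10374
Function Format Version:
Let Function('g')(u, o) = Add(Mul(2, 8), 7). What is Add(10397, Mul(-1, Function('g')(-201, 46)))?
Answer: 10374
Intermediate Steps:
Function('g')(u, o) = 23 (Function('g')(u, o) = Add(16, 7) = 23)
Add(10397, Mul(-1, Function('g')(-201, 46))) = Add(10397, Mul(-1, 23)) = Add(10397, -23) = 10374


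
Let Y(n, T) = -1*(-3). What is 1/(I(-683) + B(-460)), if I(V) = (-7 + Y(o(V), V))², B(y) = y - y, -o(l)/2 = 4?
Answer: 1/16 ≈ 0.062500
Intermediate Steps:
o(l) = -8 (o(l) = -2*4 = -8)
Y(n, T) = 3
B(y) = 0
I(V) = 16 (I(V) = (-7 + 3)² = (-4)² = 16)
1/(I(-683) + B(-460)) = 1/(16 + 0) = 1/16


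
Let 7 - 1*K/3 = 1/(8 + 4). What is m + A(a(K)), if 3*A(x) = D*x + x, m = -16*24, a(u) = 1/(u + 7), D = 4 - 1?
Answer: -127856/333 ≈ -383.95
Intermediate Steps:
K = 83/4 (K = 21 - 3/(8 + 4) = 21 - 3/12 = 21 - 3*1/12 = 21 - ¼ = 83/4 ≈ 20.750)
D = 3
a(u) = 1/(7 + u)
m = -384
A(x) = 4*x/3 (A(x) = (3*x + x)/3 = (4*x)/3 = 4*x/3)
m + A(a(K)) = -384 + 4/(3*(7 + 83/4)) = -384 + 4/(3*(111/4)) = -384 + (4/3)*(4/111) = -384 + 16/333 = -127856/333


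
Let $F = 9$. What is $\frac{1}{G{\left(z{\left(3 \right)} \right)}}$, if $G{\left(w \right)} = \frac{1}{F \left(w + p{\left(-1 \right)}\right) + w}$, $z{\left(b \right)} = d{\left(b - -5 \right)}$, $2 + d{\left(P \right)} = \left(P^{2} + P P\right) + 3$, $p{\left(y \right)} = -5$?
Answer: $1245$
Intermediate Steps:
$d{\left(P \right)} = 1 + 2 P^{2}$ ($d{\left(P \right)} = -2 + \left(\left(P^{2} + P P\right) + 3\right) = -2 + \left(\left(P^{2} + P^{2}\right) + 3\right) = -2 + \left(2 P^{2} + 3\right) = -2 + \left(3 + 2 P^{2}\right) = 1 + 2 P^{2}$)
$z{\left(b \right)} = 1 + 2 \left(5 + b\right)^{2}$ ($z{\left(b \right)} = 1 + 2 \left(b - -5\right)^{2} = 1 + 2 \left(b + 5\right)^{2} = 1 + 2 \left(5 + b\right)^{2}$)
$G{\left(w \right)} = \frac{1}{-45 + 10 w}$ ($G{\left(w \right)} = \frac{1}{9 \left(w - 5\right) + w} = \frac{1}{9 \left(-5 + w\right) + w} = \frac{1}{\left(-45 + 9 w\right) + w} = \frac{1}{-45 + 10 w}$)
$\frac{1}{G{\left(z{\left(3 \right)} \right)}} = \frac{1}{\frac{1}{5} \frac{1}{-9 + 2 \left(1 + 2 \left(5 + 3\right)^{2}\right)}} = \frac{1}{\frac{1}{5} \frac{1}{-9 + 2 \left(1 + 2 \cdot 8^{2}\right)}} = \frac{1}{\frac{1}{5} \frac{1}{-9 + 2 \left(1 + 2 \cdot 64\right)}} = \frac{1}{\frac{1}{5} \frac{1}{-9 + 2 \left(1 + 128\right)}} = \frac{1}{\frac{1}{5} \frac{1}{-9 + 2 \cdot 129}} = \frac{1}{\frac{1}{5} \frac{1}{-9 + 258}} = \frac{1}{\frac{1}{5} \cdot \frac{1}{249}} = \frac{1}{\frac{1}{1245}} = 1245$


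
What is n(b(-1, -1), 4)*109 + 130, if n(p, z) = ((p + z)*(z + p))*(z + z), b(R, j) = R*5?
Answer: 1002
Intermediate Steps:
b(R, j) = 5*R
n(p, z) = 2*z*(p + z)² (n(p, z) = ((p + z)*(p + z))*(2*z) = (p + z)²*(2*z) = 2*z*(p + z)²)
n(b(-1, -1), 4)*109 + 130 = (2*4*(5*(-1) + 4)²)*109 + 130 = (2*4*(-5 + 4)²)*109 + 130 = (2*4*(-1)²)*109 + 130 = (2*4*1)*109 + 130 = 8*109 + 130 = 872 + 130 = 1002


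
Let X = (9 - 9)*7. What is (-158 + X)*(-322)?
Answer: 50876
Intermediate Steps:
X = 0 (X = 0*7 = 0)
(-158 + X)*(-322) = (-158 + 0)*(-322) = -158*(-322) = 50876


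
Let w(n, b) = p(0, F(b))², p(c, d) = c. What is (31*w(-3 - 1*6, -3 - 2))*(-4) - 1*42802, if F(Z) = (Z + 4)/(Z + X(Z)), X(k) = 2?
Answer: -42802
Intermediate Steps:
F(Z) = (4 + Z)/(2 + Z) (F(Z) = (Z + 4)/(Z + 2) = (4 + Z)/(2 + Z))
w(n, b) = 0 (w(n, b) = 0² = 0)
(31*w(-3 - 1*6, -3 - 2))*(-4) - 1*42802 = (31*0)*(-4) - 1*42802 = 0*(-4) - 42802 = 0 - 42802 = -42802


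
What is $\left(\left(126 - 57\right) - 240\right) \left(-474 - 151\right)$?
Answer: $106875$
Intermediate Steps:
$\left(\left(126 - 57\right) - 240\right) \left(-474 - 151\right) = \left(69 - 240\right) \left(-625\right) = \left(-171\right) \left(-625\right) = 106875$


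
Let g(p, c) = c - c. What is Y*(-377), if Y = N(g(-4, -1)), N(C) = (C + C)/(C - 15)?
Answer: 0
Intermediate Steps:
g(p, c) = 0
N(C) = 2*C/(-15 + C) (N(C) = (2*C)/(-15 + C) = 2*C/(-15 + C))
Y = 0 (Y = 2*0/(-15 + 0) = 2*0/(-15) = 2*0*(-1/15) = 0)
Y*(-377) = 0*(-377) = 0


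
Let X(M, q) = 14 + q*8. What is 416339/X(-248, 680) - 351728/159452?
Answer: 16116940429/217412802 ≈ 74.131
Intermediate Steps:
X(M, q) = 14 + 8*q
416339/X(-248, 680) - 351728/159452 = 416339/(14 + 8*680) - 351728/159452 = 416339/(14 + 5440) - 351728*1/159452 = 416339/5454 - 87932/39863 = 16116940429/217412802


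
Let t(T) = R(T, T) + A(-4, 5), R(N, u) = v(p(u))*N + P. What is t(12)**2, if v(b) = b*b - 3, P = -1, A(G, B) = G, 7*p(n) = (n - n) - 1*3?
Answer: 3613801/2401 ≈ 1505.1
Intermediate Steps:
p(n) = -3/7 (p(n) = ((n - n) - 1*3)/7 = (0 - 3)/7 = (1/7)*(-3) = -3/7)
v(b) = -3 + b**2 (v(b) = b**2 - 3 = -3 + b**2)
R(N, u) = -1 - 138*N/49 (R(N, u) = (-3 + (-3/7)**2)*N - 1 = (-3 + 9/49)*N - 1 = -138*N/49 - 1 = -1 - 138*N/49)
t(T) = -5 - 138*T/49 (t(T) = (-1 - 138*T/49) - 4 = -5 - 138*T/49)
t(12)**2 = (-5 - 138/49*12)**2 = (-5 - 1656/49)**2 = (-1901/49)**2 = 3613801/2401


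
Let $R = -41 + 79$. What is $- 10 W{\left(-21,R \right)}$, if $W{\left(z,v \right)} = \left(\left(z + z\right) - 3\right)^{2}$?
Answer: $-20250$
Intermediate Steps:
$R = 38$
$W{\left(z,v \right)} = \left(-3 + 2 z\right)^{2}$ ($W{\left(z,v \right)} = \left(2 z - 3\right)^{2} = \left(-3 + 2 z\right)^{2}$)
$- 10 W{\left(-21,R \right)} = - 10 \left(-3 + 2 \left(-21\right)\right)^{2} = - 10 \left(-3 - 42\right)^{2} = - 10 \left(-45\right)^{2} = \left(-10\right) 2025 = -20250$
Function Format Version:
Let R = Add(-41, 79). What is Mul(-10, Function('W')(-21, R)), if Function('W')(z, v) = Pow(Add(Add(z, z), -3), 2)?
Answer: -20250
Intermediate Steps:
R = 38
Function('W')(z, v) = Pow(Add(-3, Mul(2, z)), 2) (Function('W')(z, v) = Pow(Add(Mul(2, z), -3), 2) = Pow(Add(-3, Mul(2, z)), 2))
Mul(-10, Function('W')(-21, R)) = Mul(-10, Pow(Add(-3, Mul(2, -21)), 2)) = Mul(-10, Pow(Add(-3, -42), 2)) = Mul(-10, Pow(-45, 2)) = Mul(-10, 2025) = -20250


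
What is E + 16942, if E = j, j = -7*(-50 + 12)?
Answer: 17208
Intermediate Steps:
j = 266 (j = -7*(-38) = 266)
E = 266
E + 16942 = 266 + 16942 = 17208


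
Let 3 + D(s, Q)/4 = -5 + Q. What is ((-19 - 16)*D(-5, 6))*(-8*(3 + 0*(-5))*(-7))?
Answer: 47040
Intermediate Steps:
D(s, Q) = -32 + 4*Q (D(s, Q) = -12 + 4*(-5 + Q) = -12 + (-20 + 4*Q) = -32 + 4*Q)
((-19 - 16)*D(-5, 6))*(-8*(3 + 0*(-5))*(-7)) = ((-19 - 16)*(-32 + 4*6))*(-8*(3 + 0*(-5))*(-7)) = (-35*(-32 + 24))*(-8*(3 + 0)*(-7)) = (-35*(-8))*(-8*3*(-7)) = 280*(-24*(-7)) = 280*168 = 47040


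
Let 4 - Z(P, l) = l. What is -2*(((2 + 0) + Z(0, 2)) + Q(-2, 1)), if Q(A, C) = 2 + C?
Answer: -14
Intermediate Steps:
Z(P, l) = 4 - l
-2*(((2 + 0) + Z(0, 2)) + Q(-2, 1)) = -2*(((2 + 0) + (4 - 1*2)) + (2 + 1)) = -2*((2 + (4 - 2)) + 3) = -2*((2 + 2) + 3) = -2*(4 + 3) = -2*7 = -14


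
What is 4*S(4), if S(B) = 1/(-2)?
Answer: -2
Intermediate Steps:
S(B) = -½
4*S(4) = 4*(-½) = -2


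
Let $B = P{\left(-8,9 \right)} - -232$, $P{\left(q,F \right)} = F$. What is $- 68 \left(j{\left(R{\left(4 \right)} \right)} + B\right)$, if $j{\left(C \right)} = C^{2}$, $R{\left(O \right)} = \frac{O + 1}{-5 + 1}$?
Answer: $- \frac{65977}{4} \approx -16494.0$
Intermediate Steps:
$R{\left(O \right)} = - \frac{1}{4} - \frac{O}{4}$ ($R{\left(O \right)} = \frac{1 + O}{-4} = \left(1 + O\right) \left(- \frac{1}{4}\right) = - \frac{1}{4} - \frac{O}{4}$)
$B = 241$ ($B = 9 - -232 = 9 + 232 = 241$)
$- 68 \left(j{\left(R{\left(4 \right)} \right)} + B\right) = - 68 \left(\left(- \frac{1}{4} - 1\right)^{2} + 241\right) = - 68 \left(\left(- \frac{5}{4}\right)^{2} + 241\right) = - 68 \left(\frac{25}{16} + 241\right) = \left(-68\right) \frac{3881}{16} = - \frac{65977}{4}$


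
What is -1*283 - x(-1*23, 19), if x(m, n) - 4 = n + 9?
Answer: -315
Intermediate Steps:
x(m, n) = 13 + n (x(m, n) = 4 + (n + 9) = 4 + (9 + n) = 13 + n)
-1*283 - x(-1*23, 19) = -1*283 - (13 + 19) = -283 - 1*32 = -283 - 32 = -315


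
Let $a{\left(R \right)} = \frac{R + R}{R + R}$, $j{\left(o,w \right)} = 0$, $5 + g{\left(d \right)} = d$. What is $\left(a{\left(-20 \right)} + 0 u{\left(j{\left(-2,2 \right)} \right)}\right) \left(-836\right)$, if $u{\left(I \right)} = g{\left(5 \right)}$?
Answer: $-836$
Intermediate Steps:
$g{\left(d \right)} = -5 + d$
$u{\left(I \right)} = 0$ ($u{\left(I \right)} = -5 + 5 = 0$)
$a{\left(R \right)} = 1$ ($a{\left(R \right)} = \frac{2 R}{2 R} = 2 R \frac{1}{2 R} = 1$)
$\left(a{\left(-20 \right)} + 0 u{\left(j{\left(-2,2 \right)} \right)}\right) \left(-836\right) = \left(1 + 0 \cdot 0\right) \left(-836\right) = \left(1 + 0\right) \left(-836\right) = 1 \left(-836\right) = -836$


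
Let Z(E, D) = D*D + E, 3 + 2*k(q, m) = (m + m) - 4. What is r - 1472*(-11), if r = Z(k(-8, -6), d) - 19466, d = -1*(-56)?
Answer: -295/2 ≈ -147.50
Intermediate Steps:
k(q, m) = -7/2 + m (k(q, m) = -3/2 + ((m + m) - 4)/2 = -3/2 + (2*m - 4)/2 = -3/2 + (-4 + 2*m)/2 = -3/2 + (-2 + m) = -7/2 + m)
d = 56
Z(E, D) = E + D² (Z(E, D) = D² + E = E + D²)
r = -32679/2 (r = ((-7/2 - 6) + 56²) - 19466 = (-19/2 + 3136) - 19466 = 6253/2 - 19466 = -32679/2 ≈ -16340.)
r - 1472*(-11) = -32679/2 - 1472*(-11) = -32679/2 - 1*(-16192) = -32679/2 + 16192 = -295/2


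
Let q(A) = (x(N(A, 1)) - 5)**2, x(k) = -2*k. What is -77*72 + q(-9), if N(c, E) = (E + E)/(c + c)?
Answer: -447215/81 ≈ -5521.2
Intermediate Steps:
N(c, E) = E/c (N(c, E) = (2*E)/((2*c)) = (2*E)*(1/(2*c)) = E/c)
q(A) = (-5 - 2/A)**2 (q(A) = (-2/A - 5)**2 = (-5 - 2/A)**2)
-77*72 + q(-9) = -77*72 + (2 + 5*(-9))**2/(-9)**2 = -5544 + (2 - 45)**2/81 = -5544 + (1/81)*(-43)**2 = -5544 + (1/81)*1849 = -5544 + 1849/81 = -447215/81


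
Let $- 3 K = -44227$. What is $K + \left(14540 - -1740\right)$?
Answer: $\frac{93067}{3} \approx 31022.0$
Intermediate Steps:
$K = \frac{44227}{3}$ ($K = \left(- \frac{1}{3}\right) \left(-44227\right) = \frac{44227}{3} \approx 14742.0$)
$K + \left(14540 - -1740\right) = \frac{44227}{3} + \left(14540 - -1740\right) = \frac{44227}{3} + \left(14540 + 1740\right) = \frac{44227}{3} + 16280 = \frac{93067}{3}$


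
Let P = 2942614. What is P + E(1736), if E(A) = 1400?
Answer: 2944014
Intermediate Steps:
P + E(1736) = 2942614 + 1400 = 2944014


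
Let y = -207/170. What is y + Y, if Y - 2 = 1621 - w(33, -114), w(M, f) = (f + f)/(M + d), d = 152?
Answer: 10208763/6290 ≈ 1623.0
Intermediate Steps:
w(M, f) = 2*f/(152 + M) (w(M, f) = (f + f)/(M + 152) = (2*f)/(152 + M) = 2*f/(152 + M))
y = -207/170 (y = -207*1/170 = -207/170 ≈ -1.2176)
Y = 300483/185 (Y = 2 + (1621 - 2*(-114)/(152 + 33)) = 2 + (1621 - 2*(-114)/185) = 2 + (1621 - 1*(-228/185)) = 2 + (1621 + 228/185) = 2 + 300113/185 = 300483/185 ≈ 1624.2)
y + Y = -207/170 + 300483/185 = 10208763/6290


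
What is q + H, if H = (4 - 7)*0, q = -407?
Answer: -407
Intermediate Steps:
H = 0 (H = -3*0 = 0)
q + H = -407 + 0 = -407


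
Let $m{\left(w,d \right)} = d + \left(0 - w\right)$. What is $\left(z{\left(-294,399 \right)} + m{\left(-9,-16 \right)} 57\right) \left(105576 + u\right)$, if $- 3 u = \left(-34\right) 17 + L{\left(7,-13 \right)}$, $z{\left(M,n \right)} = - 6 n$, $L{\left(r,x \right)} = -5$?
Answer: $-295416541$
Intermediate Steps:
$u = \frac{583}{3}$ ($u = - \frac{\left(-34\right) 17 - 5}{3} = - \frac{-578 - 5}{3} = \left(- \frac{1}{3}\right) \left(-583\right) = \frac{583}{3} \approx 194.33$)
$m{\left(w,d \right)} = d - w$
$\left(z{\left(-294,399 \right)} + m{\left(-9,-16 \right)} 57\right) \left(105576 + u\right) = \left(\left(-6\right) 399 + \left(-16 - -9\right) 57\right) \left(105576 + \frac{583}{3}\right) = \left(-2394 + \left(-16 + 9\right) 57\right) \frac{317311}{3} = \left(-2394 - 399\right) \frac{317311}{3} = \left(-2793\right) \frac{317311}{3} = -295416541$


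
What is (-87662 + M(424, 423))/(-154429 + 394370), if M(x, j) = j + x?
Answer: -86815/239941 ≈ -0.36182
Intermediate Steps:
(-87662 + M(424, 423))/(-154429 + 394370) = (-87662 + (423 + 424))/(-154429 + 394370) = (-87662 + 847)/239941 = -86815*1/239941 = -86815/239941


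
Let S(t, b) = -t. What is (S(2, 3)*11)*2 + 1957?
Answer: 1913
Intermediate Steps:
(S(2, 3)*11)*2 + 1957 = (-1*2*11)*2 + 1957 = -2*11*2 + 1957 = -22*2 + 1957 = -44 + 1957 = 1913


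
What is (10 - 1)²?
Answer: 81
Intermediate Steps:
(10 - 1)² = 9² = 81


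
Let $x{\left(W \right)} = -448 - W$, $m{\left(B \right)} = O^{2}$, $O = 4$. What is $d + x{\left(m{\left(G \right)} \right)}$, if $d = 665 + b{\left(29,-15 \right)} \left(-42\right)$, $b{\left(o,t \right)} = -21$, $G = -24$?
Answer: $1083$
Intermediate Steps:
$d = 1547$ ($d = 665 - -882 = 665 + 882 = 1547$)
$m{\left(B \right)} = 16$ ($m{\left(B \right)} = 4^{2} = 16$)
$d + x{\left(m{\left(G \right)} \right)} = 1547 - 464 = 1083$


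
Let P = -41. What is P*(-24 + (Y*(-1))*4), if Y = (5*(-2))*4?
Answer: -5576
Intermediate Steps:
Y = -40 (Y = -10*4 = -40)
P*(-24 + (Y*(-1))*4) = -41*(-24 - 40*(-1)*4) = -41*(-24 + 40*4) = -41*(-24 + 160) = -41*136 = -5576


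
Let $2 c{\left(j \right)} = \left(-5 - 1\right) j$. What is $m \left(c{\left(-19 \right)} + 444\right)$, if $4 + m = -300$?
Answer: $-152304$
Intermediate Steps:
$m = -304$ ($m = -4 - 300 = -304$)
$c{\left(j \right)} = - 3 j$ ($c{\left(j \right)} = \frac{\left(-5 - 1\right) j}{2} = \frac{\left(-6\right) j}{2} = - 3 j$)
$m \left(c{\left(-19 \right)} + 444\right) = - 304 \left(\left(-3\right) \left(-19\right) + 444\right) = - 304 \left(57 + 444\right) = \left(-304\right) 501 = -152304$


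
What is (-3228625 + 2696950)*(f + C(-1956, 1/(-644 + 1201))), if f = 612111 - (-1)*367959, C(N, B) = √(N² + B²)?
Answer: -521078717250 - 9038475*√4107241585/557 ≈ -5.2212e+11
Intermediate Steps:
C(N, B) = √(B² + N²)
f = 980070 (f = 612111 - 1*(-367959) = 612111 + 367959 = 980070)
(-3228625 + 2696950)*(f + C(-1956, 1/(-644 + 1201))) = (-3228625 + 2696950)*(980070 + √((1/(-644 + 1201))² + (-1956)²)) = -531675*(980070 + √((1/557)² + 3825936)) = -531675*(980070 + √(1/310249 + 3825936)) = -531675*(980070 + √(1186992818065/310249)) = -531675*(980070 + 17*√4107241585/557) = -521078717250 - 9038475*√4107241585/557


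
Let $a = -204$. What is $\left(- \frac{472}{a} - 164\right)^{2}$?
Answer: $\frac{67996516}{2601} \approx 26142.0$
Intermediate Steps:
$\left(- \frac{472}{a} - 164\right)^{2} = \left(- \frac{472}{-204} - 164\right)^{2} = \left(\left(-472\right) \left(- \frac{1}{204}\right) - 164\right)^{2} = \left(\frac{118}{51} - 164\right)^{2} = \left(- \frac{8246}{51}\right)^{2} = \frac{67996516}{2601}$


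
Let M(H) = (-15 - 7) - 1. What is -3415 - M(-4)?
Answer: -3392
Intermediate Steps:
M(H) = -23 (M(H) = -22 - 1 = -23)
-3415 - M(-4) = -3415 - 1*(-23) = -3415 + 23 = -3392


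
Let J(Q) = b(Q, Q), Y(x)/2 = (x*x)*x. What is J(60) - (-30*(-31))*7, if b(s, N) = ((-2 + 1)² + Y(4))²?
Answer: 10131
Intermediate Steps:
Y(x) = 2*x³ (Y(x) = 2*((x*x)*x) = 2*(x²*x) = 2*x³)
b(s, N) = 16641 (b(s, N) = ((-2 + 1)² + 2*4³)² = ((-1)² + 2*64)² = (1 + 128)² = 129² = 16641)
J(Q) = 16641
J(60) - (-30*(-31))*7 = 16641 - (-30*(-31))*7 = 16641 - 930*7 = 16641 - 1*6510 = 16641 - 6510 = 10131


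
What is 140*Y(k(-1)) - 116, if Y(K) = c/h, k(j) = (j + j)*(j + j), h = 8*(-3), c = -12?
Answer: -46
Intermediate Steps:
h = -24
k(j) = 4*j² (k(j) = (2*j)*(2*j) = 4*j²)
Y(K) = ½ (Y(K) = -12/(-24) = -12*(-1/24) = ½)
140*Y(k(-1)) - 116 = 140*(½) - 116 = 70 - 116 = -46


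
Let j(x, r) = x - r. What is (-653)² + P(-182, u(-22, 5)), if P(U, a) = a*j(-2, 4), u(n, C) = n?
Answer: 426541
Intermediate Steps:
P(U, a) = -6*a (P(U, a) = a*(-2 - 1*4) = a*(-2 - 4) = a*(-6) = -6*a)
(-653)² + P(-182, u(-22, 5)) = (-653)² - 6*(-22) = 426409 + 132 = 426541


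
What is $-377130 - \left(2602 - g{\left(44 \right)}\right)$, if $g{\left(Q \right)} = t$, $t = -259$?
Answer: $-379991$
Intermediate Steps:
$g{\left(Q \right)} = -259$
$-377130 - \left(2602 - g{\left(44 \right)}\right) = -377130 - \left(2602 - -259\right) = -377130 - \left(2602 + 259\right) = -377130 - 2861 = -379991$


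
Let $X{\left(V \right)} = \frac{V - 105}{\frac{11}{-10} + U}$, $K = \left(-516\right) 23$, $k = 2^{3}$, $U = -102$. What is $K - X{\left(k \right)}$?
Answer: $- \frac{12236878}{1031} \approx -11869.0$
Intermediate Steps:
$k = 8$
$K = -11868$
$X{\left(V \right)} = \frac{1050}{1031} - \frac{10 V}{1031}$ ($X{\left(V \right)} = \frac{V - 105}{\frac{11}{-10} - 102} = \frac{-105 + V}{11 \left(- \frac{1}{10}\right) - 102} = \frac{-105 + V}{- \frac{11}{10} - 102} = \frac{-105 + V}{- \frac{1031}{10}} = \left(-105 + V\right) \left(- \frac{10}{1031}\right) = \frac{1050}{1031} - \frac{10 V}{1031}$)
$K - X{\left(k \right)} = -11868 - \left(\frac{1050}{1031} - \frac{80}{1031}\right) = -11868 - \frac{970}{1031} = - \frac{12236878}{1031}$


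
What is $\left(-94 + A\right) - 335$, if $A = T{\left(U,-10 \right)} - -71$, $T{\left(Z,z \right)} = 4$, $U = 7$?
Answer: $-354$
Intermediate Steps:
$A = 75$ ($A = 4 - -71 = 4 + 71 = 75$)
$\left(-94 + A\right) - 335 = \left(-94 + 75\right) - 335 = -19 - 335 = -354$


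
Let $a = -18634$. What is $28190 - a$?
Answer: $46824$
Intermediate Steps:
$28190 - a = 28190 - -18634 = 28190 + 18634 = 46824$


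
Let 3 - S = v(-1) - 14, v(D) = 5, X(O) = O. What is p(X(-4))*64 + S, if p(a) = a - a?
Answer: 12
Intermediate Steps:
S = 12 (S = 3 - (5 - 14) = 3 - 1*(-9) = 3 + 9 = 12)
p(a) = 0
p(X(-4))*64 + S = 0*64 + 12 = 0 + 12 = 12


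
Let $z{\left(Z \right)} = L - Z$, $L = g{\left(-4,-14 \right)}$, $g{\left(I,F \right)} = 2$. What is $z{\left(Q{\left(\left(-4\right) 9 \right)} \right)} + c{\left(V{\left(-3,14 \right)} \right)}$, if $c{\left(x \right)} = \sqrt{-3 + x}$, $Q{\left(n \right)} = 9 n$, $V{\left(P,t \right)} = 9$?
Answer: $326 + \sqrt{6} \approx 328.45$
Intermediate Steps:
$L = 2$
$z{\left(Z \right)} = 2 - Z$
$z{\left(Q{\left(\left(-4\right) 9 \right)} \right)} + c{\left(V{\left(-3,14 \right)} \right)} = \left(2 - 9 \left(\left(-4\right) 9\right)\right) + \sqrt{-3 + 9} = \left(2 - 9 \left(-36\right)\right) + \sqrt{6} = \left(2 - -324\right) + \sqrt{6} = \left(2 + 324\right) + \sqrt{6} = 326 + \sqrt{6}$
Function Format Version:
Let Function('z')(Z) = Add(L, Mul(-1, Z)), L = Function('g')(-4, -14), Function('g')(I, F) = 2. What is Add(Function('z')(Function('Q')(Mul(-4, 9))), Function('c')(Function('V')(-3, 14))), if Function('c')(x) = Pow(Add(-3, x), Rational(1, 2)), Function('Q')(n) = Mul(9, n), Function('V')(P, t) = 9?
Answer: Add(326, Pow(6, Rational(1, 2))) ≈ 328.45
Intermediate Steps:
L = 2
Function('z')(Z) = Add(2, Mul(-1, Z))
Add(Function('z')(Function('Q')(Mul(-4, 9))), Function('c')(Function('V')(-3, 14))) = Add(Add(2, Mul(-1, Mul(9, Mul(-4, 9)))), Pow(Add(-3, 9), Rational(1, 2))) = Add(Add(2, Mul(-1, Mul(9, -36))), Pow(6, Rational(1, 2))) = Add(Add(2, Mul(-1, -324)), Pow(6, Rational(1, 2))) = Add(Add(2, 324), Pow(6, Rational(1, 2))) = Add(326, Pow(6, Rational(1, 2)))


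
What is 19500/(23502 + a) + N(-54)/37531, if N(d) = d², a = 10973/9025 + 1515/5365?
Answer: 3875421739284582/4271098428725687 ≈ 0.90736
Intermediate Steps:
a = 14508604/9683825 (a = 10973*(1/9025) + 1515*(1/5365) = 10973/9025 + 303/1073 = 14508604/9683825 ≈ 1.4982)
19500/(23502 + a) + N(-54)/37531 = 19500/(23502 + 14508604/9683825) + (-54)²/37531 = 19500/(227603763754/9683825) + 2916*(1/37531) = 19500*(9683825/227603763754) + 2916/37531 = 94417293750/113801881877 + 2916/37531 = 3875421739284582/4271098428725687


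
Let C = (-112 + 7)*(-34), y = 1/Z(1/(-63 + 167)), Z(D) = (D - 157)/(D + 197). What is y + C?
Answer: 58266901/16327 ≈ 3568.7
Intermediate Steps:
Z(D) = (-157 + D)/(197 + D)
y = -20489/16327 (y = 1/((-157 + 1/(-63 + 167))/(197 + 1/(-63 + 167))) = 1/((-157 + 1/104)/(197 + 1/104)) = 1/(-16327/104/(20489/104)) = 1/((104/20489)*(-16327/104)) = 1/(-16327/20489) = -20489/16327 ≈ -1.2549)
C = 3570 (C = -105*(-34) = 3570)
y + C = -20489/16327 + 3570 = 58266901/16327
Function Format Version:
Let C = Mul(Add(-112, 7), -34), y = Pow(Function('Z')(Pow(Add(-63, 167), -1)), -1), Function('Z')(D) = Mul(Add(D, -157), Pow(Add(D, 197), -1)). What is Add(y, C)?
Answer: Rational(58266901, 16327) ≈ 3568.7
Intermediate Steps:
Function('Z')(D) = Mul(Pow(Add(197, D), -1), Add(-157, D)) (Function('Z')(D) = Mul(Add(-157, D), Pow(Add(197, D), -1)) = Mul(Pow(Add(197, D), -1), Add(-157, D)))
y = Rational(-20489, 16327) (y = Pow(Mul(Pow(Add(197, Pow(Add(-63, 167), -1)), -1), Add(-157, Pow(Add(-63, 167), -1))), -1) = Pow(Mul(Pow(Add(197, Pow(104, -1)), -1), Add(-157, Pow(104, -1))), -1) = Pow(Mul(Pow(Add(197, Rational(1, 104)), -1), Add(-157, Rational(1, 104))), -1) = Pow(Mul(Pow(Rational(20489, 104), -1), Rational(-16327, 104)), -1) = Pow(Mul(Rational(104, 20489), Rational(-16327, 104)), -1) = Pow(Rational(-16327, 20489), -1) = Rational(-20489, 16327) ≈ -1.2549)
C = 3570 (C = Mul(-105, -34) = 3570)
Add(y, C) = Add(Rational(-20489, 16327), 3570) = Rational(58266901, 16327)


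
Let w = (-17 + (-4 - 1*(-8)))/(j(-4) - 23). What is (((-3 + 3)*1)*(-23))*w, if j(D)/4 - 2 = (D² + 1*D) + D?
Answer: 0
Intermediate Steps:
j(D) = 8 + 4*D² + 8*D (j(D) = 8 + 4*((D² + 1*D) + D) = 8 + 4*((D² + D) + D) = 8 + 4*((D + D²) + D) = 8 + 4*(D² + 2*D) = 8 + (4*D² + 8*D) = 8 + 4*D² + 8*D)
w = -13/17 (w = (-17 + (-4 - 1*(-8)))/((8 + 4*(-4)² + 8*(-4)) - 23) = (-17 + (-4 + 8))/((8 + 4*16 - 32) - 23) = (-17 + 4)/((8 + 64 - 32) - 23) = -13/(40 - 23) = -13/17 ≈ -0.76471)
(((-3 + 3)*1)*(-23))*w = (((-3 + 3)*1)*(-23))*(-13/17) = ((0*1)*(-23))*(-13/17) = (0*(-23))*(-13/17) = 0*(-13/17) = 0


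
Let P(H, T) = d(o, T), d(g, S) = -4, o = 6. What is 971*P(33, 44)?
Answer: -3884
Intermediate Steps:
P(H, T) = -4
971*P(33, 44) = 971*(-4) = -3884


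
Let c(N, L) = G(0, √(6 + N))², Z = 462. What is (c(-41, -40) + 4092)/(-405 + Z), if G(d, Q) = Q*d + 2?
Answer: 4096/57 ≈ 71.860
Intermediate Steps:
G(d, Q) = 2 + Q*d
c(N, L) = 4 (c(N, L) = (2 + √(6 + N)*0)² = (2 + 0)² = 2² = 4)
(c(-41, -40) + 4092)/(-405 + Z) = (4 + 4092)/(-405 + 462) = 4096/57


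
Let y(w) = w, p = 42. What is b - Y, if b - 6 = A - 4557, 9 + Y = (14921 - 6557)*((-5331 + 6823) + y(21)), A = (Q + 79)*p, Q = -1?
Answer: -12655998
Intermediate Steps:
A = 3276 (A = (-1 + 79)*42 = 78*42 = 3276)
Y = 12654723 (Y = -9 + (14921 - 6557)*((-5331 + 6823) + 21) = -9 + 8364*(1492 + 21) = -9 + 8364*1513 = -9 + 12654732 = 12654723)
b = -1275 (b = 6 + (3276 - 4557) = 6 - 1281 = -1275)
b - Y = -1275 - 1*12654723 = -1275 - 12654723 = -12655998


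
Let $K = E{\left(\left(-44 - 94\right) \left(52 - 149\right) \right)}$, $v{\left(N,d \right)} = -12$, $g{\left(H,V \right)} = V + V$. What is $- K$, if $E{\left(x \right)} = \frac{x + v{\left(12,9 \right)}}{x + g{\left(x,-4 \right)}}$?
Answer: $- \frac{6687}{6689} \approx -0.9997$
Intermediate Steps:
$g{\left(H,V \right)} = 2 V$
$E{\left(x \right)} = \frac{-12 + x}{-8 + x}$ ($E{\left(x \right)} = \frac{x - 12}{x + 2 \left(-4\right)} = \frac{-12 + x}{x - 8} = \frac{-12 + x}{-8 + x}$)
$K = \frac{6687}{6689}$ ($K = \frac{-12 + \left(-44 - 94\right) \left(52 - 149\right)}{-8 + \left(-44 - 94\right) \left(52 - 149\right)} = \frac{-12 - -13386}{-8 - -13386} = \frac{-12 + 13386}{-8 + 13386} = \frac{1}{13378} \cdot 13374 = \frac{6687}{6689} \approx 0.9997$)
$- K = \left(-1\right) \frac{6687}{6689} = - \frac{6687}{6689}$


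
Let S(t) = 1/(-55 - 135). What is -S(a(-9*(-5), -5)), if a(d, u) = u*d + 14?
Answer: 1/190 ≈ 0.0052632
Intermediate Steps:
a(d, u) = 14 + d*u (a(d, u) = d*u + 14 = 14 + d*u)
S(t) = -1/190 (S(t) = 1/(-190) = -1/190)
-S(a(-9*(-5), -5)) = -1*(-1/190) = 1/190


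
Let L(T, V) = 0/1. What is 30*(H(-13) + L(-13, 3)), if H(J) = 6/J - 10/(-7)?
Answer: 2640/91 ≈ 29.011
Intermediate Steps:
H(J) = 10/7 + 6/J (H(J) = 6/J - 10*(-⅐) = 6/J + 10/7 = 10/7 + 6/J)
L(T, V) = 0 (L(T, V) = 0*1 = 0)
30*(H(-13) + L(-13, 3)) = 30*((10/7 + 6/(-13)) + 0) = 30*((10/7 + 6*(-1/13)) + 0) = 30*((10/7 - 6/13) + 0) = 30*(88/91 + 0) = 30*(88/91) = 2640/91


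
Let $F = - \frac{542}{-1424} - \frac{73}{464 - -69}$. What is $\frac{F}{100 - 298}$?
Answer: $- \frac{92467}{75140208} \approx -0.0012306$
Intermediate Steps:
$F = \frac{92467}{379496}$ ($F = \left(-542\right) \left(- \frac{1}{1424}\right) - \frac{73}{464 + 69} = \frac{271}{712} - \frac{73}{533} = \frac{92467}{379496} \approx 0.24366$)
$\frac{F}{100 - 298} = \frac{1}{100 - 298} \cdot \frac{92467}{379496} = \frac{1}{-198} \cdot \frac{92467}{379496} = \left(- \frac{1}{198}\right) \frac{92467}{379496} = - \frac{92467}{75140208}$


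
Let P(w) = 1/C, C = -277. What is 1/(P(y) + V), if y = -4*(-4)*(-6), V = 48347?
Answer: 277/13392118 ≈ 2.0684e-5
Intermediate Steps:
y = -96 (y = 16*(-6) = -96)
P(w) = -1/277 (P(w) = 1/(-277) = -1/277)
1/(P(y) + V) = 1/(-1/277 + 48347) = 1/(13392118/277) = 277/13392118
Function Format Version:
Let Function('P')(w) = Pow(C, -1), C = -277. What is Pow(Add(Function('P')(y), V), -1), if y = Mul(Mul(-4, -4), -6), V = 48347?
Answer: Rational(277, 13392118) ≈ 2.0684e-5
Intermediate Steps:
y = -96 (y = Mul(16, -6) = -96)
Function('P')(w) = Rational(-1, 277) (Function('P')(w) = Pow(-277, -1) = Rational(-1, 277))
Pow(Add(Function('P')(y), V), -1) = Pow(Add(Rational(-1, 277), 48347), -1) = Pow(Rational(13392118, 277), -1) = Rational(277, 13392118)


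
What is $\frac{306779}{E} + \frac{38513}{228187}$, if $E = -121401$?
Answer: $- \frac{65327462960}{27702129987} \approx -2.3582$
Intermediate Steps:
$\frac{306779}{E} + \frac{38513}{228187} = \frac{306779}{-121401} + \frac{38513}{228187} = 306779 \left(- \frac{1}{121401}\right) + 38513 \cdot \frac{1}{228187} = - \frac{306779}{121401} + \frac{38513}{228187} = - \frac{65327462960}{27702129987}$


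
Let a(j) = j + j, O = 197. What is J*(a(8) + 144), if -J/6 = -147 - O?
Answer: 330240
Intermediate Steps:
J = 2064 (J = -6*(-147 - 1*197) = -6*(-147 - 197) = -6*(-344) = 2064)
a(j) = 2*j
J*(a(8) + 144) = 2064*(2*8 + 144) = 2064*(16 + 144) = 2064*160 = 330240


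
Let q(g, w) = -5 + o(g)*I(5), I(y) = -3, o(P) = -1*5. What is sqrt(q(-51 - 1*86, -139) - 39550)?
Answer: 2*I*sqrt(9885) ≈ 198.85*I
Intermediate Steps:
o(P) = -5
q(g, w) = 10 (q(g, w) = -5 - 5*(-3) = -5 + 15 = 10)
sqrt(q(-51 - 1*86, -139) - 39550) = sqrt(10 - 39550) = sqrt(-39540) = 2*I*sqrt(9885)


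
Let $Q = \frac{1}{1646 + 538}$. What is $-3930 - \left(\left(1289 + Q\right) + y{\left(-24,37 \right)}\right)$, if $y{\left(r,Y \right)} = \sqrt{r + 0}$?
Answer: $- \frac{11398297}{2184} - 2 i \sqrt{6} \approx -5219.0 - 4.899 i$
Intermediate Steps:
$y{\left(r,Y \right)} = \sqrt{r}$
$Q = \frac{1}{2184} \approx 0.00045788$
$-3930 - \left(\left(1289 + Q\right) + y{\left(-24,37 \right)}\right) = -3930 - \left(\left(1289 + \frac{1}{2184}\right) + \sqrt{-24}\right) = -3930 - \left(\frac{2815177}{2184} + 2 i \sqrt{6}\right) = - \frac{11398297}{2184} - 2 i \sqrt{6}$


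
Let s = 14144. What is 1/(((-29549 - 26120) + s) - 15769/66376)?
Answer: -66376/2756279169 ≈ -2.4082e-5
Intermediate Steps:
1/(((-29549 - 26120) + s) - 15769/66376) = 1/(((-29549 - 26120) + 14144) - 15769/66376) = 1/((-55669 + 14144) - 15769*1/66376) = 1/(-41525 - 15769/66376) = 1/(-2756279169/66376) = -66376/2756279169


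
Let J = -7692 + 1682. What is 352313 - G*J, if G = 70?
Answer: 773013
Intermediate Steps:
J = -6010
352313 - G*J = 352313 - 70*(-6010) = 352313 - 1*(-420700) = 352313 + 420700 = 773013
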